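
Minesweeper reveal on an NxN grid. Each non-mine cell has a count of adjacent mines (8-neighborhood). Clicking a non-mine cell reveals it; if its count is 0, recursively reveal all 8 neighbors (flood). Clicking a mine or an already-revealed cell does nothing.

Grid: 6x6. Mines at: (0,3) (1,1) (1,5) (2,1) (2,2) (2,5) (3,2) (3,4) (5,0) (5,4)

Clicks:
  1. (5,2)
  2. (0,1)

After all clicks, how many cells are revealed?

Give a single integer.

Click 1 (5,2) count=0: revealed 6 new [(4,1) (4,2) (4,3) (5,1) (5,2) (5,3)] -> total=6
Click 2 (0,1) count=1: revealed 1 new [(0,1)] -> total=7

Answer: 7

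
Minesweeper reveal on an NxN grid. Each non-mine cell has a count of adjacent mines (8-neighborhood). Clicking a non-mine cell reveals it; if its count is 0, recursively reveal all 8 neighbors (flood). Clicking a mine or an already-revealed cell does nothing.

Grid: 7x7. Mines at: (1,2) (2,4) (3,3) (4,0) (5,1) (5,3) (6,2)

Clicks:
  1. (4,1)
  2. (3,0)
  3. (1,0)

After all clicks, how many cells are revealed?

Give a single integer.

Click 1 (4,1) count=2: revealed 1 new [(4,1)] -> total=1
Click 2 (3,0) count=1: revealed 1 new [(3,0)] -> total=2
Click 3 (1,0) count=0: revealed 7 new [(0,0) (0,1) (1,0) (1,1) (2,0) (2,1) (3,1)] -> total=9

Answer: 9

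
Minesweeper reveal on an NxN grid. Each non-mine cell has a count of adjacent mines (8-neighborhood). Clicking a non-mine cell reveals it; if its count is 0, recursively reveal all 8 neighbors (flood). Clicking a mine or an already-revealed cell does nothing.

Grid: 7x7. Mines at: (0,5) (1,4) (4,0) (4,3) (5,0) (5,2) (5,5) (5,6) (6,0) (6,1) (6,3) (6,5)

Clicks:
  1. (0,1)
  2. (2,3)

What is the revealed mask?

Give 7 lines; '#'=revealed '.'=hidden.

Answer: ####...
####...
####...
####...
.......
.......
.......

Derivation:
Click 1 (0,1) count=0: revealed 16 new [(0,0) (0,1) (0,2) (0,3) (1,0) (1,1) (1,2) (1,3) (2,0) (2,1) (2,2) (2,3) (3,0) (3,1) (3,2) (3,3)] -> total=16
Click 2 (2,3) count=1: revealed 0 new [(none)] -> total=16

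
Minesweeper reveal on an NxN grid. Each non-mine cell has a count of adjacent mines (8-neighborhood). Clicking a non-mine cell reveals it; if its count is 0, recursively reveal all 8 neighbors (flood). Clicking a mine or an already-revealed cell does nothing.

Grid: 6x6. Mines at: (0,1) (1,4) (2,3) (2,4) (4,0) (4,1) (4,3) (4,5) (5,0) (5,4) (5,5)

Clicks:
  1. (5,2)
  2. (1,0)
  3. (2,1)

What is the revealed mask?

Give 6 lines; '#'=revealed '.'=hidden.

Click 1 (5,2) count=2: revealed 1 new [(5,2)] -> total=1
Click 2 (1,0) count=1: revealed 1 new [(1,0)] -> total=2
Click 3 (2,1) count=0: revealed 8 new [(1,1) (1,2) (2,0) (2,1) (2,2) (3,0) (3,1) (3,2)] -> total=10

Answer: ......
###...
###...
###...
......
..#...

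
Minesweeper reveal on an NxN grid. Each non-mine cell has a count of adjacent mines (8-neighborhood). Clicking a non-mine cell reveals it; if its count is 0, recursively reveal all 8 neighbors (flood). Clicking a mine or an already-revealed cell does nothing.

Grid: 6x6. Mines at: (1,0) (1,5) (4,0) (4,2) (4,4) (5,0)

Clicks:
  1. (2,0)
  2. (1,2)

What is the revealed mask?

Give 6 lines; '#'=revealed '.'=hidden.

Click 1 (2,0) count=1: revealed 1 new [(2,0)] -> total=1
Click 2 (1,2) count=0: revealed 16 new [(0,1) (0,2) (0,3) (0,4) (1,1) (1,2) (1,3) (1,4) (2,1) (2,2) (2,3) (2,4) (3,1) (3,2) (3,3) (3,4)] -> total=17

Answer: .####.
.####.
#####.
.####.
......
......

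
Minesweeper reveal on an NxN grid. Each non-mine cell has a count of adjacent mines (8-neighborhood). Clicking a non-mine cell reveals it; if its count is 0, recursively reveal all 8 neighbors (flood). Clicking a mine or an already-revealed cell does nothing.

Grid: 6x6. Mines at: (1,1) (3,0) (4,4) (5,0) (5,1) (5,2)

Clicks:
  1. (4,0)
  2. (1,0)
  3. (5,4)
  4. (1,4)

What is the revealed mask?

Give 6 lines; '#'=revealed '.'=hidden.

Answer: ..####
#.####
.#####
.#####
####..
....#.

Derivation:
Click 1 (4,0) count=3: revealed 1 new [(4,0)] -> total=1
Click 2 (1,0) count=1: revealed 1 new [(1,0)] -> total=2
Click 3 (5,4) count=1: revealed 1 new [(5,4)] -> total=3
Click 4 (1,4) count=0: revealed 21 new [(0,2) (0,3) (0,4) (0,5) (1,2) (1,3) (1,4) (1,5) (2,1) (2,2) (2,3) (2,4) (2,5) (3,1) (3,2) (3,3) (3,4) (3,5) (4,1) (4,2) (4,3)] -> total=24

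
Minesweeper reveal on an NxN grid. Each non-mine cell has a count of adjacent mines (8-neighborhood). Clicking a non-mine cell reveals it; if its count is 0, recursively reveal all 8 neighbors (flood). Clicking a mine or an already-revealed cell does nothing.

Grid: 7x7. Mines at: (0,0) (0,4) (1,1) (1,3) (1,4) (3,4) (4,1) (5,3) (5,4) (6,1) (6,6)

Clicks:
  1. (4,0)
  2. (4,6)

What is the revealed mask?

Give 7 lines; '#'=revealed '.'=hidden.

Click 1 (4,0) count=1: revealed 1 new [(4,0)] -> total=1
Click 2 (4,6) count=0: revealed 12 new [(0,5) (0,6) (1,5) (1,6) (2,5) (2,6) (3,5) (3,6) (4,5) (4,6) (5,5) (5,6)] -> total=13

Answer: .....##
.....##
.....##
.....##
#....##
.....##
.......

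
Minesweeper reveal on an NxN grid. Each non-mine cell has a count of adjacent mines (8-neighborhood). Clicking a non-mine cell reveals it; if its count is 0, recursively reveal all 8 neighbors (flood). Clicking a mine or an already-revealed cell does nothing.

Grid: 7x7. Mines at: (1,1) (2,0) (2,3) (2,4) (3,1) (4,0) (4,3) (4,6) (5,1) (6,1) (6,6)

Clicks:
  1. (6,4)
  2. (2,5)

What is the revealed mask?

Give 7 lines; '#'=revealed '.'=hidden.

Answer: .......
.......
.....#.
.......
.......
..####.
..####.

Derivation:
Click 1 (6,4) count=0: revealed 8 new [(5,2) (5,3) (5,4) (5,5) (6,2) (6,3) (6,4) (6,5)] -> total=8
Click 2 (2,5) count=1: revealed 1 new [(2,5)] -> total=9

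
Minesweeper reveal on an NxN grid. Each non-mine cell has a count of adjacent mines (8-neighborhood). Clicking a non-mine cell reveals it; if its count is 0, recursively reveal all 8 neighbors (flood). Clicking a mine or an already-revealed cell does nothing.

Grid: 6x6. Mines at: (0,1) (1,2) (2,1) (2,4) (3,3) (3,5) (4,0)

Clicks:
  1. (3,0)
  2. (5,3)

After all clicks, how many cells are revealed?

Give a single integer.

Answer: 11

Derivation:
Click 1 (3,0) count=2: revealed 1 new [(3,0)] -> total=1
Click 2 (5,3) count=0: revealed 10 new [(4,1) (4,2) (4,3) (4,4) (4,5) (5,1) (5,2) (5,3) (5,4) (5,5)] -> total=11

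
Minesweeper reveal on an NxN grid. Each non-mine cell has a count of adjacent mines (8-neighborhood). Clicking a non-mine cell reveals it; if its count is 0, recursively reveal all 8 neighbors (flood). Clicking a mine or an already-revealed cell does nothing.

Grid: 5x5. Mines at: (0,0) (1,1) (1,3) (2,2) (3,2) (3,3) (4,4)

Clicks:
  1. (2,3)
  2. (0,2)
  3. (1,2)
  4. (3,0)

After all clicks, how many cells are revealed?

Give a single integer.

Answer: 9

Derivation:
Click 1 (2,3) count=4: revealed 1 new [(2,3)] -> total=1
Click 2 (0,2) count=2: revealed 1 new [(0,2)] -> total=2
Click 3 (1,2) count=3: revealed 1 new [(1,2)] -> total=3
Click 4 (3,0) count=0: revealed 6 new [(2,0) (2,1) (3,0) (3,1) (4,0) (4,1)] -> total=9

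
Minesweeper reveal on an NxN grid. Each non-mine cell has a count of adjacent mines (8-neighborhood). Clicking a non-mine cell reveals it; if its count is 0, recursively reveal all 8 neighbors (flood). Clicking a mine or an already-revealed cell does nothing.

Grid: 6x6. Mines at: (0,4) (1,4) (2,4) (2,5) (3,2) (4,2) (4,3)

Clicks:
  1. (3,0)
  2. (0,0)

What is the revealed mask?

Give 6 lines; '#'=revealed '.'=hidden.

Click 1 (3,0) count=0: revealed 18 new [(0,0) (0,1) (0,2) (0,3) (1,0) (1,1) (1,2) (1,3) (2,0) (2,1) (2,2) (2,3) (3,0) (3,1) (4,0) (4,1) (5,0) (5,1)] -> total=18
Click 2 (0,0) count=0: revealed 0 new [(none)] -> total=18

Answer: ####..
####..
####..
##....
##....
##....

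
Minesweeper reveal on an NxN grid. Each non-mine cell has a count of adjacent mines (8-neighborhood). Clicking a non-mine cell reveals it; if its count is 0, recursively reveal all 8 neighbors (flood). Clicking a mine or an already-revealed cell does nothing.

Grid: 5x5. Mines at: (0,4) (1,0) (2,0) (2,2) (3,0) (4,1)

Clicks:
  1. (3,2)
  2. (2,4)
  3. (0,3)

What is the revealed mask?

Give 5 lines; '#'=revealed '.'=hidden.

Answer: ...#.
...##
...##
..###
..###

Derivation:
Click 1 (3,2) count=2: revealed 1 new [(3,2)] -> total=1
Click 2 (2,4) count=0: revealed 9 new [(1,3) (1,4) (2,3) (2,4) (3,3) (3,4) (4,2) (4,3) (4,4)] -> total=10
Click 3 (0,3) count=1: revealed 1 new [(0,3)] -> total=11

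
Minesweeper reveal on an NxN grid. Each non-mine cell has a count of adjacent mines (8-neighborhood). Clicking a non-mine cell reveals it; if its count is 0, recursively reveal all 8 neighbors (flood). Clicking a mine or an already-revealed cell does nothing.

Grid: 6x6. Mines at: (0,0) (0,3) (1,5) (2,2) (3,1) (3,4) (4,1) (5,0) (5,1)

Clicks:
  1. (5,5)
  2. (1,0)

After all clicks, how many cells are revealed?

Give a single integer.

Click 1 (5,5) count=0: revealed 8 new [(4,2) (4,3) (4,4) (4,5) (5,2) (5,3) (5,4) (5,5)] -> total=8
Click 2 (1,0) count=1: revealed 1 new [(1,0)] -> total=9

Answer: 9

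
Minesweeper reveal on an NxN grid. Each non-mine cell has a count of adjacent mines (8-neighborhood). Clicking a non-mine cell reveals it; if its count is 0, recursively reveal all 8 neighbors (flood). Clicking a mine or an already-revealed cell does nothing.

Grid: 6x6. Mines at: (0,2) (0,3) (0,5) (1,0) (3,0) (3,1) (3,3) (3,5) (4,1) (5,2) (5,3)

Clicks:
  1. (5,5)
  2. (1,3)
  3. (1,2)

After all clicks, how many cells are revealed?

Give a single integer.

Click 1 (5,5) count=0: revealed 4 new [(4,4) (4,5) (5,4) (5,5)] -> total=4
Click 2 (1,3) count=2: revealed 1 new [(1,3)] -> total=5
Click 3 (1,2) count=2: revealed 1 new [(1,2)] -> total=6

Answer: 6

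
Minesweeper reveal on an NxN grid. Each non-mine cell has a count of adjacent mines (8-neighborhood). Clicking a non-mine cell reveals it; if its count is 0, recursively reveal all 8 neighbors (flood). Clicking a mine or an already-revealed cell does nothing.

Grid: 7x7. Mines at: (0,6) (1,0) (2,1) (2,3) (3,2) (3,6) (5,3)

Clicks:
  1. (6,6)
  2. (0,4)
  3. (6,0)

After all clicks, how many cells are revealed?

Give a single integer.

Click 1 (6,6) count=0: revealed 9 new [(4,4) (4,5) (4,6) (5,4) (5,5) (5,6) (6,4) (6,5) (6,6)] -> total=9
Click 2 (0,4) count=0: revealed 10 new [(0,1) (0,2) (0,3) (0,4) (0,5) (1,1) (1,2) (1,3) (1,4) (1,5)] -> total=19
Click 3 (6,0) count=0: revealed 11 new [(3,0) (3,1) (4,0) (4,1) (4,2) (5,0) (5,1) (5,2) (6,0) (6,1) (6,2)] -> total=30

Answer: 30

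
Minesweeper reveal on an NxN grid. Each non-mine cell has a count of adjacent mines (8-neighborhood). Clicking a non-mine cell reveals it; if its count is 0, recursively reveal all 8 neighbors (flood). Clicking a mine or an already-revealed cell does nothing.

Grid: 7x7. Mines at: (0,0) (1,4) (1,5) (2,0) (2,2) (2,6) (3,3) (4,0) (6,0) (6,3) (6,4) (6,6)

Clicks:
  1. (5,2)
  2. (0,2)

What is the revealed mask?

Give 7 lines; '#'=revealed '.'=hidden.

Click 1 (5,2) count=1: revealed 1 new [(5,2)] -> total=1
Click 2 (0,2) count=0: revealed 6 new [(0,1) (0,2) (0,3) (1,1) (1,2) (1,3)] -> total=7

Answer: .###...
.###...
.......
.......
.......
..#....
.......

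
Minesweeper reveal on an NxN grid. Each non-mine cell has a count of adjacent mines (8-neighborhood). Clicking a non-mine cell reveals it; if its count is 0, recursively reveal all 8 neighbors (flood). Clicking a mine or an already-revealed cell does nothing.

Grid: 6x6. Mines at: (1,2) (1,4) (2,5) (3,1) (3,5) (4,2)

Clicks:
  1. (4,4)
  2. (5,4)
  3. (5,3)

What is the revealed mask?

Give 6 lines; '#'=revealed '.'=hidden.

Click 1 (4,4) count=1: revealed 1 new [(4,4)] -> total=1
Click 2 (5,4) count=0: revealed 5 new [(4,3) (4,5) (5,3) (5,4) (5,5)] -> total=6
Click 3 (5,3) count=1: revealed 0 new [(none)] -> total=6

Answer: ......
......
......
......
...###
...###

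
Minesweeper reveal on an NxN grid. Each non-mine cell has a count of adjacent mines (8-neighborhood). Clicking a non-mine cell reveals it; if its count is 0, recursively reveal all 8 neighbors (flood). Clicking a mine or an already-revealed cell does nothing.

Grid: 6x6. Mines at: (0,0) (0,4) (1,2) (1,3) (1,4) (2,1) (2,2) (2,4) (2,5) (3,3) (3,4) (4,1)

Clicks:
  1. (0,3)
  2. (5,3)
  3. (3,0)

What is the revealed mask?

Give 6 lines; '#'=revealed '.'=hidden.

Click 1 (0,3) count=4: revealed 1 new [(0,3)] -> total=1
Click 2 (5,3) count=0: revealed 8 new [(4,2) (4,3) (4,4) (4,5) (5,2) (5,3) (5,4) (5,5)] -> total=9
Click 3 (3,0) count=2: revealed 1 new [(3,0)] -> total=10

Answer: ...#..
......
......
#.....
..####
..####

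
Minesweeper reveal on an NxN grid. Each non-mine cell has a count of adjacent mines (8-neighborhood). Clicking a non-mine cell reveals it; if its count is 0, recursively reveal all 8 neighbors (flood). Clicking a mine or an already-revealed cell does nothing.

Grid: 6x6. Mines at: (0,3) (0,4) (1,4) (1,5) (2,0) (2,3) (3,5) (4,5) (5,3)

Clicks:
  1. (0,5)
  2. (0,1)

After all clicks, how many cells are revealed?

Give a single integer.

Answer: 7

Derivation:
Click 1 (0,5) count=3: revealed 1 new [(0,5)] -> total=1
Click 2 (0,1) count=0: revealed 6 new [(0,0) (0,1) (0,2) (1,0) (1,1) (1,2)] -> total=7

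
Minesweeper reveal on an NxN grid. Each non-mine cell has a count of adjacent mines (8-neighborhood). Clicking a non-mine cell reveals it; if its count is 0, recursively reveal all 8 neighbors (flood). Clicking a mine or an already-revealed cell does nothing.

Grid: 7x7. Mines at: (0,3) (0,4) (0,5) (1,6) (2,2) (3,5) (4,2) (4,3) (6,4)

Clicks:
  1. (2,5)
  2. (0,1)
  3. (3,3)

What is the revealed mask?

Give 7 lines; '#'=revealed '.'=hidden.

Answer: ###....
###....
##...#.
##.#...
##.....
####...
####...

Derivation:
Click 1 (2,5) count=2: revealed 1 new [(2,5)] -> total=1
Click 2 (0,1) count=0: revealed 20 new [(0,0) (0,1) (0,2) (1,0) (1,1) (1,2) (2,0) (2,1) (3,0) (3,1) (4,0) (4,1) (5,0) (5,1) (5,2) (5,3) (6,0) (6,1) (6,2) (6,3)] -> total=21
Click 3 (3,3) count=3: revealed 1 new [(3,3)] -> total=22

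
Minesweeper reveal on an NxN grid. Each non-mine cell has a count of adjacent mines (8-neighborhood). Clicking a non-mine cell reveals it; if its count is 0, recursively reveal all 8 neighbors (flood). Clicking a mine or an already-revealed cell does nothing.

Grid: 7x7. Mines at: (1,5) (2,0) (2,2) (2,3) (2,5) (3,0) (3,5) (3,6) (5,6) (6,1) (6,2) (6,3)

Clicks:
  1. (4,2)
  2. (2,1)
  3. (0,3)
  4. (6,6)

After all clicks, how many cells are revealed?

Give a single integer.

Answer: 24

Derivation:
Click 1 (4,2) count=0: revealed 12 new [(3,1) (3,2) (3,3) (3,4) (4,1) (4,2) (4,3) (4,4) (5,1) (5,2) (5,3) (5,4)] -> total=12
Click 2 (2,1) count=3: revealed 1 new [(2,1)] -> total=13
Click 3 (0,3) count=0: revealed 10 new [(0,0) (0,1) (0,2) (0,3) (0,4) (1,0) (1,1) (1,2) (1,3) (1,4)] -> total=23
Click 4 (6,6) count=1: revealed 1 new [(6,6)] -> total=24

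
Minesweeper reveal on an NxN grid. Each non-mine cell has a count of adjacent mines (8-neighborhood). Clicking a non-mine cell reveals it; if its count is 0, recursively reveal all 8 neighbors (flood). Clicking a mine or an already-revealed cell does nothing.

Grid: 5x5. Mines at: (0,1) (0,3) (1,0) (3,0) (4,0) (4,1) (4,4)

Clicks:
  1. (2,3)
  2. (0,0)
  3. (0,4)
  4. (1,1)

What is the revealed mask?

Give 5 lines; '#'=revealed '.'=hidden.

Click 1 (2,3) count=0: revealed 12 new [(1,1) (1,2) (1,3) (1,4) (2,1) (2,2) (2,3) (2,4) (3,1) (3,2) (3,3) (3,4)] -> total=12
Click 2 (0,0) count=2: revealed 1 new [(0,0)] -> total=13
Click 3 (0,4) count=1: revealed 1 new [(0,4)] -> total=14
Click 4 (1,1) count=2: revealed 0 new [(none)] -> total=14

Answer: #...#
.####
.####
.####
.....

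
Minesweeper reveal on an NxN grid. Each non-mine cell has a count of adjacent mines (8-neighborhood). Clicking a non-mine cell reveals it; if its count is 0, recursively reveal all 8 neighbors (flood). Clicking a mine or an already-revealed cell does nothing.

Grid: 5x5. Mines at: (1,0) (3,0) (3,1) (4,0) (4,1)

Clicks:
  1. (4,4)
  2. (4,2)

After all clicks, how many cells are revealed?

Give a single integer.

Answer: 18

Derivation:
Click 1 (4,4) count=0: revealed 18 new [(0,1) (0,2) (0,3) (0,4) (1,1) (1,2) (1,3) (1,4) (2,1) (2,2) (2,3) (2,4) (3,2) (3,3) (3,4) (4,2) (4,3) (4,4)] -> total=18
Click 2 (4,2) count=2: revealed 0 new [(none)] -> total=18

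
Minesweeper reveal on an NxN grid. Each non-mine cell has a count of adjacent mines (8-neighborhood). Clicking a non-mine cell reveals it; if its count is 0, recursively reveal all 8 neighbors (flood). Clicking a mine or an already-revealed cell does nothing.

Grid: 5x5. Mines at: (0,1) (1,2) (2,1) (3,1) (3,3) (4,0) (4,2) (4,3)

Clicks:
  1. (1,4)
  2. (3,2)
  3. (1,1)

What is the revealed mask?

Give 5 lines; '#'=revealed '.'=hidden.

Answer: ...##
.#.##
...##
..#..
.....

Derivation:
Click 1 (1,4) count=0: revealed 6 new [(0,3) (0,4) (1,3) (1,4) (2,3) (2,4)] -> total=6
Click 2 (3,2) count=5: revealed 1 new [(3,2)] -> total=7
Click 3 (1,1) count=3: revealed 1 new [(1,1)] -> total=8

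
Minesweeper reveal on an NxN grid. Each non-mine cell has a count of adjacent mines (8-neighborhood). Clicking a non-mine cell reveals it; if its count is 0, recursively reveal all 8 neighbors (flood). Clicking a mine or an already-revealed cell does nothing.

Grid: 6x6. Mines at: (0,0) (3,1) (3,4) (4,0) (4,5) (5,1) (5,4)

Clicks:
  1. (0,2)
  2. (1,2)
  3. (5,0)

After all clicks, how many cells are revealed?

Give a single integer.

Click 1 (0,2) count=0: revealed 15 new [(0,1) (0,2) (0,3) (0,4) (0,5) (1,1) (1,2) (1,3) (1,4) (1,5) (2,1) (2,2) (2,3) (2,4) (2,5)] -> total=15
Click 2 (1,2) count=0: revealed 0 new [(none)] -> total=15
Click 3 (5,0) count=2: revealed 1 new [(5,0)] -> total=16

Answer: 16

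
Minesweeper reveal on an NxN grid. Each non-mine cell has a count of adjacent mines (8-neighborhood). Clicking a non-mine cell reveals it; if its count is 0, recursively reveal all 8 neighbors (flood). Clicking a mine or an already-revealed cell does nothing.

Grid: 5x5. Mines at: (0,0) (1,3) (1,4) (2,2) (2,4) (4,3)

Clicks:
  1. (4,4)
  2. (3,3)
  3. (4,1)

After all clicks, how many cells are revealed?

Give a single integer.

Click 1 (4,4) count=1: revealed 1 new [(4,4)] -> total=1
Click 2 (3,3) count=3: revealed 1 new [(3,3)] -> total=2
Click 3 (4,1) count=0: revealed 10 new [(1,0) (1,1) (2,0) (2,1) (3,0) (3,1) (3,2) (4,0) (4,1) (4,2)] -> total=12

Answer: 12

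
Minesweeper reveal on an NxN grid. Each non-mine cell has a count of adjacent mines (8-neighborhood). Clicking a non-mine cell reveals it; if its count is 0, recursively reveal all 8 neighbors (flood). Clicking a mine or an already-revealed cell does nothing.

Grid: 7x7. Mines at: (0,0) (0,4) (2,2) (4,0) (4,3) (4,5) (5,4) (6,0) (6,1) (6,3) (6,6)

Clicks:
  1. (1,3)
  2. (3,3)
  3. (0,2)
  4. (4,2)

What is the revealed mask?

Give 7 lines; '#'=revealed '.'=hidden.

Click 1 (1,3) count=2: revealed 1 new [(1,3)] -> total=1
Click 2 (3,3) count=2: revealed 1 new [(3,3)] -> total=2
Click 3 (0,2) count=0: revealed 5 new [(0,1) (0,2) (0,3) (1,1) (1,2)] -> total=7
Click 4 (4,2) count=1: revealed 1 new [(4,2)] -> total=8

Answer: .###...
.###...
.......
...#...
..#....
.......
.......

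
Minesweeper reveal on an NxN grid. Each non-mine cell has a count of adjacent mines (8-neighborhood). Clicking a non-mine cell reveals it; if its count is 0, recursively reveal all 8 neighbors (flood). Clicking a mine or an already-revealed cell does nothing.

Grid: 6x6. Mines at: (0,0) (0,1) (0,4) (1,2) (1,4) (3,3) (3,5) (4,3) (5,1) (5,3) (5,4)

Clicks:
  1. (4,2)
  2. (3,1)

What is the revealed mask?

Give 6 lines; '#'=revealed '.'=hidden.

Answer: ......
##....
###...
###...
###...
......

Derivation:
Click 1 (4,2) count=4: revealed 1 new [(4,2)] -> total=1
Click 2 (3,1) count=0: revealed 10 new [(1,0) (1,1) (2,0) (2,1) (2,2) (3,0) (3,1) (3,2) (4,0) (4,1)] -> total=11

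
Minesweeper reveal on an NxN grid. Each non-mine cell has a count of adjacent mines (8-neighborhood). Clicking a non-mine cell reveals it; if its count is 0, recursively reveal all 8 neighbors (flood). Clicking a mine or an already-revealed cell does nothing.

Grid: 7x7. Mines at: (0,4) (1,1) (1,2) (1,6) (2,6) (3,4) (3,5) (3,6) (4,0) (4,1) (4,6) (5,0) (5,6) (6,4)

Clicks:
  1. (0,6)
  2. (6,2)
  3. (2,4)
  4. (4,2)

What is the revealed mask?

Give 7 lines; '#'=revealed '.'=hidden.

Click 1 (0,6) count=1: revealed 1 new [(0,6)] -> total=1
Click 2 (6,2) count=0: revealed 6 new [(5,1) (5,2) (5,3) (6,1) (6,2) (6,3)] -> total=7
Click 3 (2,4) count=2: revealed 1 new [(2,4)] -> total=8
Click 4 (4,2) count=1: revealed 1 new [(4,2)] -> total=9

Answer: ......#
.......
....#..
.......
..#....
.###...
.###...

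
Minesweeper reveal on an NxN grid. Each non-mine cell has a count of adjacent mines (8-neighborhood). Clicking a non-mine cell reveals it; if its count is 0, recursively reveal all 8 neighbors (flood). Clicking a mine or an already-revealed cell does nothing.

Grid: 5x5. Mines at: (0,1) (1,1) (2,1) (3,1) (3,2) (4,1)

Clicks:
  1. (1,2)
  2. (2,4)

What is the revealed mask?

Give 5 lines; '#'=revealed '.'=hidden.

Answer: ..###
..###
..###
...##
...##

Derivation:
Click 1 (1,2) count=3: revealed 1 new [(1,2)] -> total=1
Click 2 (2,4) count=0: revealed 12 new [(0,2) (0,3) (0,4) (1,3) (1,4) (2,2) (2,3) (2,4) (3,3) (3,4) (4,3) (4,4)] -> total=13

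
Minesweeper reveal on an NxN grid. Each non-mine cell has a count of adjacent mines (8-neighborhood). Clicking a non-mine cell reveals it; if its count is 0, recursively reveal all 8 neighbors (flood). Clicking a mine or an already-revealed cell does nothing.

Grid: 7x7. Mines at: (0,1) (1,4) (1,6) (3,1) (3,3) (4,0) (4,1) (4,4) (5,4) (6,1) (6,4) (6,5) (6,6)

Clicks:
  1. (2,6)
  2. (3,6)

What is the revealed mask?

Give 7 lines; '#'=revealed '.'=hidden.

Answer: .......
.......
.....##
.....##
.....##
.....##
.......

Derivation:
Click 1 (2,6) count=1: revealed 1 new [(2,6)] -> total=1
Click 2 (3,6) count=0: revealed 7 new [(2,5) (3,5) (3,6) (4,5) (4,6) (5,5) (5,6)] -> total=8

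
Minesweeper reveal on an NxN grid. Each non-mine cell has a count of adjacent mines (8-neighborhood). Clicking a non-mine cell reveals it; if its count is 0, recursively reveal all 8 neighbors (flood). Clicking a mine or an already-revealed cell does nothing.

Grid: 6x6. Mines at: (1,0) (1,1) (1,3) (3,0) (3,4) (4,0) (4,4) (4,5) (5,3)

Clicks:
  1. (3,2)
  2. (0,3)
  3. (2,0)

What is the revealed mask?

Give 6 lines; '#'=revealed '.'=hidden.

Answer: ...#..
......
####..
.###..
.###..
......

Derivation:
Click 1 (3,2) count=0: revealed 9 new [(2,1) (2,2) (2,3) (3,1) (3,2) (3,3) (4,1) (4,2) (4,3)] -> total=9
Click 2 (0,3) count=1: revealed 1 new [(0,3)] -> total=10
Click 3 (2,0) count=3: revealed 1 new [(2,0)] -> total=11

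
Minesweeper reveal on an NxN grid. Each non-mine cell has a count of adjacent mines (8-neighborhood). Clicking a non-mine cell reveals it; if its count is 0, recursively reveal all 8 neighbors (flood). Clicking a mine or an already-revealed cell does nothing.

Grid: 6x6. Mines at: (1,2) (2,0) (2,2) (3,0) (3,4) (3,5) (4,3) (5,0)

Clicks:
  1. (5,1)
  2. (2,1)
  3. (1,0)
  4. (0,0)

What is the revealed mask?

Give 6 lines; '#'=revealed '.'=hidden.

Answer: ##....
##....
.#....
......
......
.#....

Derivation:
Click 1 (5,1) count=1: revealed 1 new [(5,1)] -> total=1
Click 2 (2,1) count=4: revealed 1 new [(2,1)] -> total=2
Click 3 (1,0) count=1: revealed 1 new [(1,0)] -> total=3
Click 4 (0,0) count=0: revealed 3 new [(0,0) (0,1) (1,1)] -> total=6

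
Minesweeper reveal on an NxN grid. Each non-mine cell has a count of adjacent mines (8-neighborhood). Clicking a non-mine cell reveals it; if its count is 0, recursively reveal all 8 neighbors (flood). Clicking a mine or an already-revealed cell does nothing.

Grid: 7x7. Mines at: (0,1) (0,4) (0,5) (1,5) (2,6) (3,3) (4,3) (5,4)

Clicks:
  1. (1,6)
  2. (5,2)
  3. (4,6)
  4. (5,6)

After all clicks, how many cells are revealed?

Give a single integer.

Answer: 10

Derivation:
Click 1 (1,6) count=3: revealed 1 new [(1,6)] -> total=1
Click 2 (5,2) count=1: revealed 1 new [(5,2)] -> total=2
Click 3 (4,6) count=0: revealed 8 new [(3,5) (3,6) (4,5) (4,6) (5,5) (5,6) (6,5) (6,6)] -> total=10
Click 4 (5,6) count=0: revealed 0 new [(none)] -> total=10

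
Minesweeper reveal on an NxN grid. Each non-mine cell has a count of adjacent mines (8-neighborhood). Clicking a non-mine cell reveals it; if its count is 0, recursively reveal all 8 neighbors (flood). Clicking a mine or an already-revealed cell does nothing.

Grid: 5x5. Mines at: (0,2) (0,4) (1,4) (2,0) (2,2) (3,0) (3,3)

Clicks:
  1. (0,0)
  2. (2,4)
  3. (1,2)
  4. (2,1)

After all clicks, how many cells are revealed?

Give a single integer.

Click 1 (0,0) count=0: revealed 4 new [(0,0) (0,1) (1,0) (1,1)] -> total=4
Click 2 (2,4) count=2: revealed 1 new [(2,4)] -> total=5
Click 3 (1,2) count=2: revealed 1 new [(1,2)] -> total=6
Click 4 (2,1) count=3: revealed 1 new [(2,1)] -> total=7

Answer: 7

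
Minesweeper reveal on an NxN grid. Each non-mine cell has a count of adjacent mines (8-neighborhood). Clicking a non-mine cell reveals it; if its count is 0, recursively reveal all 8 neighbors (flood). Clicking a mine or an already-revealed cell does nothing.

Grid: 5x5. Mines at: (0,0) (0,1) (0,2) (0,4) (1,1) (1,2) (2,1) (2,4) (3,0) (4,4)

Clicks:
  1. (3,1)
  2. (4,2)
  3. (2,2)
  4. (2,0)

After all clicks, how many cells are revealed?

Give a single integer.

Answer: 8

Derivation:
Click 1 (3,1) count=2: revealed 1 new [(3,1)] -> total=1
Click 2 (4,2) count=0: revealed 5 new [(3,2) (3,3) (4,1) (4,2) (4,3)] -> total=6
Click 3 (2,2) count=3: revealed 1 new [(2,2)] -> total=7
Click 4 (2,0) count=3: revealed 1 new [(2,0)] -> total=8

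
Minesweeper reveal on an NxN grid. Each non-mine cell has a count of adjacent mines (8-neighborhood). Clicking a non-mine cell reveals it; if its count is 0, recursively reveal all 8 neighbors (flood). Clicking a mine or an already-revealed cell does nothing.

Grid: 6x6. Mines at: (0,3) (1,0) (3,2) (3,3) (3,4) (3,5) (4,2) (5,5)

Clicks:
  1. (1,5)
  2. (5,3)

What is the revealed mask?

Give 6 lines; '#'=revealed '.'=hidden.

Click 1 (1,5) count=0: revealed 6 new [(0,4) (0,5) (1,4) (1,5) (2,4) (2,5)] -> total=6
Click 2 (5,3) count=1: revealed 1 new [(5,3)] -> total=7

Answer: ....##
....##
....##
......
......
...#..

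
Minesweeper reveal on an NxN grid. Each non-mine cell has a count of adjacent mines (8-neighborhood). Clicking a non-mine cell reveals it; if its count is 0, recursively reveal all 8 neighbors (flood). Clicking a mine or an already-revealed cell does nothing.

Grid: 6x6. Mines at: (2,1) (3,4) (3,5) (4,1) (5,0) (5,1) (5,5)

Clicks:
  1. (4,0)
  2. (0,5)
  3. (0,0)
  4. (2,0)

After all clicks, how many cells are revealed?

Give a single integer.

Click 1 (4,0) count=3: revealed 1 new [(4,0)] -> total=1
Click 2 (0,5) count=0: revealed 16 new [(0,0) (0,1) (0,2) (0,3) (0,4) (0,5) (1,0) (1,1) (1,2) (1,3) (1,4) (1,5) (2,2) (2,3) (2,4) (2,5)] -> total=17
Click 3 (0,0) count=0: revealed 0 new [(none)] -> total=17
Click 4 (2,0) count=1: revealed 1 new [(2,0)] -> total=18

Answer: 18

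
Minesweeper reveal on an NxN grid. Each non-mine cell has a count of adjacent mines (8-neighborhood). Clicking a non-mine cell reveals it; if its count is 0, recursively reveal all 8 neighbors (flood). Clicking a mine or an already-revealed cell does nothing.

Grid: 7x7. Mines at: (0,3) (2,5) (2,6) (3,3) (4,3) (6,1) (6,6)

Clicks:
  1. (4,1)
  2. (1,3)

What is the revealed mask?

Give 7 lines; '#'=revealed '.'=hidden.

Answer: ###....
####...
###....
###....
###....
###....
.......

Derivation:
Click 1 (4,1) count=0: revealed 18 new [(0,0) (0,1) (0,2) (1,0) (1,1) (1,2) (2,0) (2,1) (2,2) (3,0) (3,1) (3,2) (4,0) (4,1) (4,2) (5,0) (5,1) (5,2)] -> total=18
Click 2 (1,3) count=1: revealed 1 new [(1,3)] -> total=19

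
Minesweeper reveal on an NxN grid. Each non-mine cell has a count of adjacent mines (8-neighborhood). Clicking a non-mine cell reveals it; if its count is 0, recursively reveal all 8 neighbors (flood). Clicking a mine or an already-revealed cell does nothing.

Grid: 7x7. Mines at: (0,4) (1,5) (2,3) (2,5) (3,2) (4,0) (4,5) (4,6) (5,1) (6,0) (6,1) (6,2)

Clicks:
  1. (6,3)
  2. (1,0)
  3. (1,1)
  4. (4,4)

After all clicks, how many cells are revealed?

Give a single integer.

Click 1 (6,3) count=1: revealed 1 new [(6,3)] -> total=1
Click 2 (1,0) count=0: revealed 13 new [(0,0) (0,1) (0,2) (0,3) (1,0) (1,1) (1,2) (1,3) (2,0) (2,1) (2,2) (3,0) (3,1)] -> total=14
Click 3 (1,1) count=0: revealed 0 new [(none)] -> total=14
Click 4 (4,4) count=1: revealed 1 new [(4,4)] -> total=15

Answer: 15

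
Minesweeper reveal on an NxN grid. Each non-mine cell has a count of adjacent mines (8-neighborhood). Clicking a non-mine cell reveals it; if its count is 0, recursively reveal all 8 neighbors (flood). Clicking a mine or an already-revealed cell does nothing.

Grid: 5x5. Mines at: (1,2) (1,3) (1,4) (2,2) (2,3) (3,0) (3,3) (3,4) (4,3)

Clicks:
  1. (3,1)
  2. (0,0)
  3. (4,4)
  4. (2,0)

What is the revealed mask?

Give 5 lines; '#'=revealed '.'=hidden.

Answer: ##...
##...
##...
.#...
....#

Derivation:
Click 1 (3,1) count=2: revealed 1 new [(3,1)] -> total=1
Click 2 (0,0) count=0: revealed 6 new [(0,0) (0,1) (1,0) (1,1) (2,0) (2,1)] -> total=7
Click 3 (4,4) count=3: revealed 1 new [(4,4)] -> total=8
Click 4 (2,0) count=1: revealed 0 new [(none)] -> total=8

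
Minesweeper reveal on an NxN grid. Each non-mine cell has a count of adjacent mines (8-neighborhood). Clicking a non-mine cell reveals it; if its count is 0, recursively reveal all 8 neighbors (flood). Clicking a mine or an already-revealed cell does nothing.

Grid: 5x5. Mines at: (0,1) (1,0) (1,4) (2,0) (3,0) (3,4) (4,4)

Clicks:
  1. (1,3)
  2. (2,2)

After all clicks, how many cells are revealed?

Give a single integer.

Answer: 12

Derivation:
Click 1 (1,3) count=1: revealed 1 new [(1,3)] -> total=1
Click 2 (2,2) count=0: revealed 11 new [(1,1) (1,2) (2,1) (2,2) (2,3) (3,1) (3,2) (3,3) (4,1) (4,2) (4,3)] -> total=12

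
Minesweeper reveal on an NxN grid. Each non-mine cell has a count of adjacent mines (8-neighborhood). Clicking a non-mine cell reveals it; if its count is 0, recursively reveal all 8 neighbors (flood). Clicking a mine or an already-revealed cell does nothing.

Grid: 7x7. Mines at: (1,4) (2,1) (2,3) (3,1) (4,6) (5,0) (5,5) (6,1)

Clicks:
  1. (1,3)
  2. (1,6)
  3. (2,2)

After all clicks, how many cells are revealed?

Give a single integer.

Click 1 (1,3) count=2: revealed 1 new [(1,3)] -> total=1
Click 2 (1,6) count=0: revealed 8 new [(0,5) (0,6) (1,5) (1,6) (2,5) (2,6) (3,5) (3,6)] -> total=9
Click 3 (2,2) count=3: revealed 1 new [(2,2)] -> total=10

Answer: 10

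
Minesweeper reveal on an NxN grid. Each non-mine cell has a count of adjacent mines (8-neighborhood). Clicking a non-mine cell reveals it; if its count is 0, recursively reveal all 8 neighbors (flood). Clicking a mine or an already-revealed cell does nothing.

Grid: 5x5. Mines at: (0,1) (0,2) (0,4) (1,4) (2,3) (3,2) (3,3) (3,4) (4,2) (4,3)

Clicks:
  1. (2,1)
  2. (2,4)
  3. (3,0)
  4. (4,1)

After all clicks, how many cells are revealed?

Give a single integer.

Answer: 9

Derivation:
Click 1 (2,1) count=1: revealed 1 new [(2,1)] -> total=1
Click 2 (2,4) count=4: revealed 1 new [(2,4)] -> total=2
Click 3 (3,0) count=0: revealed 7 new [(1,0) (1,1) (2,0) (3,0) (3,1) (4,0) (4,1)] -> total=9
Click 4 (4,1) count=2: revealed 0 new [(none)] -> total=9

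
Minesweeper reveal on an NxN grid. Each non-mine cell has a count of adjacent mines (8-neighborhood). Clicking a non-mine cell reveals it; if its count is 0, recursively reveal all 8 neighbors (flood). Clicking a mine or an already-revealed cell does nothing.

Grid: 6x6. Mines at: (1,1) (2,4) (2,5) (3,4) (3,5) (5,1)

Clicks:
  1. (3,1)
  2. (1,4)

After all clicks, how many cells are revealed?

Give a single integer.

Answer: 13

Derivation:
Click 1 (3,1) count=0: revealed 12 new [(2,0) (2,1) (2,2) (2,3) (3,0) (3,1) (3,2) (3,3) (4,0) (4,1) (4,2) (4,3)] -> total=12
Click 2 (1,4) count=2: revealed 1 new [(1,4)] -> total=13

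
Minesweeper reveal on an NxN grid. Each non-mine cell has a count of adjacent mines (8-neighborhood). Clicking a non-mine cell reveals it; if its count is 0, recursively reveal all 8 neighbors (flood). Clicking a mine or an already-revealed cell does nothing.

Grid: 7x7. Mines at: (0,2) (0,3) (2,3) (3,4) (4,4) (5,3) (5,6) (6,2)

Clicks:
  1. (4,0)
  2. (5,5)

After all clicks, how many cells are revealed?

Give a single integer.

Answer: 20

Derivation:
Click 1 (4,0) count=0: revealed 19 new [(0,0) (0,1) (1,0) (1,1) (1,2) (2,0) (2,1) (2,2) (3,0) (3,1) (3,2) (4,0) (4,1) (4,2) (5,0) (5,1) (5,2) (6,0) (6,1)] -> total=19
Click 2 (5,5) count=2: revealed 1 new [(5,5)] -> total=20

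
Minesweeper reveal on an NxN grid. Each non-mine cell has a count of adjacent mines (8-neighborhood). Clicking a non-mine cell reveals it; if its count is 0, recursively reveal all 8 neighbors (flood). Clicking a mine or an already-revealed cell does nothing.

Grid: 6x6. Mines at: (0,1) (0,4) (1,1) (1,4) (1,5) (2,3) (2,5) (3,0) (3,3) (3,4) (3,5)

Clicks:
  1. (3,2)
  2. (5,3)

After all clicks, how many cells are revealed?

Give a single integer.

Answer: 13

Derivation:
Click 1 (3,2) count=2: revealed 1 new [(3,2)] -> total=1
Click 2 (5,3) count=0: revealed 12 new [(4,0) (4,1) (4,2) (4,3) (4,4) (4,5) (5,0) (5,1) (5,2) (5,3) (5,4) (5,5)] -> total=13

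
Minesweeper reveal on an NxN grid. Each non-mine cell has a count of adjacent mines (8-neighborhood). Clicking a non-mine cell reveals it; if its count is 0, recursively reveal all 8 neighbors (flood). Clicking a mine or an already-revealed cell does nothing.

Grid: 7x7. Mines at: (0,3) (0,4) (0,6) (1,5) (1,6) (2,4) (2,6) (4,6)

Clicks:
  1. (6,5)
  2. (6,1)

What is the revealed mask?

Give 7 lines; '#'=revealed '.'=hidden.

Click 1 (6,5) count=0: revealed 37 new [(0,0) (0,1) (0,2) (1,0) (1,1) (1,2) (1,3) (2,0) (2,1) (2,2) (2,3) (3,0) (3,1) (3,2) (3,3) (3,4) (3,5) (4,0) (4,1) (4,2) (4,3) (4,4) (4,5) (5,0) (5,1) (5,2) (5,3) (5,4) (5,5) (5,6) (6,0) (6,1) (6,2) (6,3) (6,4) (6,5) (6,6)] -> total=37
Click 2 (6,1) count=0: revealed 0 new [(none)] -> total=37

Answer: ###....
####...
####...
######.
######.
#######
#######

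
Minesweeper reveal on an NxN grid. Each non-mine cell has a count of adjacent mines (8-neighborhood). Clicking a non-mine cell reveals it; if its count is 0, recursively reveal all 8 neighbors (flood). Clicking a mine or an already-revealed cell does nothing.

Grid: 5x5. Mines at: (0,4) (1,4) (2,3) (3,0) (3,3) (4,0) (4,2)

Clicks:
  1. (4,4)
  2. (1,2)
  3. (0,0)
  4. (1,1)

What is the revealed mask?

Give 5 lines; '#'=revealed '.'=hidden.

Click 1 (4,4) count=1: revealed 1 new [(4,4)] -> total=1
Click 2 (1,2) count=1: revealed 1 new [(1,2)] -> total=2
Click 3 (0,0) count=0: revealed 10 new [(0,0) (0,1) (0,2) (0,3) (1,0) (1,1) (1,3) (2,0) (2,1) (2,2)] -> total=12
Click 4 (1,1) count=0: revealed 0 new [(none)] -> total=12

Answer: ####.
####.
###..
.....
....#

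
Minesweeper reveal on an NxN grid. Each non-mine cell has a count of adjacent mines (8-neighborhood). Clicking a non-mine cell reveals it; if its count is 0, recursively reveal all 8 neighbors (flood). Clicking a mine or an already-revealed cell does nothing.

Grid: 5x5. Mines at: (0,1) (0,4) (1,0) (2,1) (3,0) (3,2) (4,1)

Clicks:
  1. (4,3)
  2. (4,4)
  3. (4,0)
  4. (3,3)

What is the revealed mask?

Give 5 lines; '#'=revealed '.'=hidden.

Click 1 (4,3) count=1: revealed 1 new [(4,3)] -> total=1
Click 2 (4,4) count=0: revealed 7 new [(1,3) (1,4) (2,3) (2,4) (3,3) (3,4) (4,4)] -> total=8
Click 3 (4,0) count=2: revealed 1 new [(4,0)] -> total=9
Click 4 (3,3) count=1: revealed 0 new [(none)] -> total=9

Answer: .....
...##
...##
...##
#..##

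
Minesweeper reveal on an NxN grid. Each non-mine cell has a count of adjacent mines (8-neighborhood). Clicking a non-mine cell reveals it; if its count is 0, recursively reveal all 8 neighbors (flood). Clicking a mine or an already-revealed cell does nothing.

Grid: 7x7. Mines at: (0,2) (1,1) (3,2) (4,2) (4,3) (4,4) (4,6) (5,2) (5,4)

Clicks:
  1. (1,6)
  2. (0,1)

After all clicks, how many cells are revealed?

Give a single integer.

Answer: 17

Derivation:
Click 1 (1,6) count=0: revealed 16 new [(0,3) (0,4) (0,5) (0,6) (1,3) (1,4) (1,5) (1,6) (2,3) (2,4) (2,5) (2,6) (3,3) (3,4) (3,5) (3,6)] -> total=16
Click 2 (0,1) count=2: revealed 1 new [(0,1)] -> total=17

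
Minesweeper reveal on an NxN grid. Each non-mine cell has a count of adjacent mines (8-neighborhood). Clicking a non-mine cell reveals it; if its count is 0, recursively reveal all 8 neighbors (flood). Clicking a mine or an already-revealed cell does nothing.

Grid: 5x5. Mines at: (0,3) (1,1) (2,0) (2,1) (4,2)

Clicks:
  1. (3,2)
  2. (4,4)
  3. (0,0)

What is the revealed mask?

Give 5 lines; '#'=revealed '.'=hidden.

Click 1 (3,2) count=2: revealed 1 new [(3,2)] -> total=1
Click 2 (4,4) count=0: revealed 10 new [(1,2) (1,3) (1,4) (2,2) (2,3) (2,4) (3,3) (3,4) (4,3) (4,4)] -> total=11
Click 3 (0,0) count=1: revealed 1 new [(0,0)] -> total=12

Answer: #....
..###
..###
..###
...##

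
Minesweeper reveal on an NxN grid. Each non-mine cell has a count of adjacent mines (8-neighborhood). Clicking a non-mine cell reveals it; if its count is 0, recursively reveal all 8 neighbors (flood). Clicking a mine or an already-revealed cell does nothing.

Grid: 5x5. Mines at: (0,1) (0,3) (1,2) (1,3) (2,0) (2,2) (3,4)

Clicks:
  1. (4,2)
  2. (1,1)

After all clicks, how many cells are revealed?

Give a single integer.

Answer: 9

Derivation:
Click 1 (4,2) count=0: revealed 8 new [(3,0) (3,1) (3,2) (3,3) (4,0) (4,1) (4,2) (4,3)] -> total=8
Click 2 (1,1) count=4: revealed 1 new [(1,1)] -> total=9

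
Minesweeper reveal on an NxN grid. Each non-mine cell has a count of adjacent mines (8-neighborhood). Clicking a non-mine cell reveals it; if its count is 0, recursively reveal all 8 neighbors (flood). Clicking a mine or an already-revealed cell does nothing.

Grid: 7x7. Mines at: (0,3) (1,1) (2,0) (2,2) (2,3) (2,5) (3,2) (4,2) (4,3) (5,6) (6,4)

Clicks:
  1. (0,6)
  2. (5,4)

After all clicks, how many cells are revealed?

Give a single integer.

Click 1 (0,6) count=0: revealed 6 new [(0,4) (0,5) (0,6) (1,4) (1,5) (1,6)] -> total=6
Click 2 (5,4) count=2: revealed 1 new [(5,4)] -> total=7

Answer: 7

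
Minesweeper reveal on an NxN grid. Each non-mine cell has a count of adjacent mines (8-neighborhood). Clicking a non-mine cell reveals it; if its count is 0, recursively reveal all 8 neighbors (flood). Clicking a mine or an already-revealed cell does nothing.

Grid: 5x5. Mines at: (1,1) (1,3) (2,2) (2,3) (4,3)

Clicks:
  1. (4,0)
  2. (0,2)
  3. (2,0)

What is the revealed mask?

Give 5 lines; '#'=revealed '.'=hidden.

Click 1 (4,0) count=0: revealed 8 new [(2,0) (2,1) (3,0) (3,1) (3,2) (4,0) (4,1) (4,2)] -> total=8
Click 2 (0,2) count=2: revealed 1 new [(0,2)] -> total=9
Click 3 (2,0) count=1: revealed 0 new [(none)] -> total=9

Answer: ..#..
.....
##...
###..
###..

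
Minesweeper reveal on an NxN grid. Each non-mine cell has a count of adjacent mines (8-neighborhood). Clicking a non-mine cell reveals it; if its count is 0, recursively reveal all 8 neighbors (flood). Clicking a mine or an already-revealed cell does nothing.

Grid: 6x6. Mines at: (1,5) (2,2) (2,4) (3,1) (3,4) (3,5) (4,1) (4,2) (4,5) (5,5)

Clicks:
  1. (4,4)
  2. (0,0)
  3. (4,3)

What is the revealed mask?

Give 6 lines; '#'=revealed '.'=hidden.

Answer: #####.
#####.
##....
......
...##.
......

Derivation:
Click 1 (4,4) count=4: revealed 1 new [(4,4)] -> total=1
Click 2 (0,0) count=0: revealed 12 new [(0,0) (0,1) (0,2) (0,3) (0,4) (1,0) (1,1) (1,2) (1,3) (1,4) (2,0) (2,1)] -> total=13
Click 3 (4,3) count=2: revealed 1 new [(4,3)] -> total=14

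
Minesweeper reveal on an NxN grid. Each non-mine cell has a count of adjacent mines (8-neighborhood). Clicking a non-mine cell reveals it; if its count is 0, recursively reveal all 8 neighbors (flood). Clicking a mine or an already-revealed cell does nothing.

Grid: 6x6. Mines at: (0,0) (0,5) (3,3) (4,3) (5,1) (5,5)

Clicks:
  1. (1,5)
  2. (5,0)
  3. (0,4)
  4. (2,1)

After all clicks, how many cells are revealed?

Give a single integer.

Click 1 (1,5) count=1: revealed 1 new [(1,5)] -> total=1
Click 2 (5,0) count=1: revealed 1 new [(5,0)] -> total=2
Click 3 (0,4) count=1: revealed 1 new [(0,4)] -> total=3
Click 4 (2,1) count=0: revealed 19 new [(0,1) (0,2) (0,3) (1,0) (1,1) (1,2) (1,3) (1,4) (2,0) (2,1) (2,2) (2,3) (2,4) (3,0) (3,1) (3,2) (4,0) (4,1) (4,2)] -> total=22

Answer: 22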